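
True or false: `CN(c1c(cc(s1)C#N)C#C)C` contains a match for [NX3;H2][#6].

The pattern [NX3;H2][#6] describes a trivalent nitrogen with two H attached to carbon — a primary amine.
The closest candidate here is a nitrile (-C#N), but the nitrogen is NX1 (triple-bonded), not NX3 with two H. No other fragment satisfies the full query, so there is no match.

False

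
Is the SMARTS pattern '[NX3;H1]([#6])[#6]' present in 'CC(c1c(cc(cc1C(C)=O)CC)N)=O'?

No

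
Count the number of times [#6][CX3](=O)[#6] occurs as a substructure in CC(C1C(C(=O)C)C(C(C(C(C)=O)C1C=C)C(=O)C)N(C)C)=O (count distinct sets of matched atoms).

4

[#6][CX3](=O)[#6] is the SMARTS for a ketone: a carbonyl carbon (no H) flanked by two carbons.
The molecule carries 4 separate instances of an acetyl/ketone group (-C(=O)CH3) meeting every constraint; each maps to a distinct set of atoms, giving 4 matches.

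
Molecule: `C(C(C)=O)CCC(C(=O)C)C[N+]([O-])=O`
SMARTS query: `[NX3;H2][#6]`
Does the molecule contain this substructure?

The pattern [NX3;H2][#6] describes a trivalent nitrogen with two H attached to carbon — a primary amine.
The closest candidate here is a nitro group (-[N+](=O)[O-]), but the nitrogen is [N+] with no H, not NX3H2. No other fragment satisfies the full query, so there is no match.

No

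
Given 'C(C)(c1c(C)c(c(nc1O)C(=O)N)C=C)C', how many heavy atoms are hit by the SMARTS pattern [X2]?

2

The query [X2] means: any atom with exactly two total connections (bonds + H).
Check the 16 heavy atoms by environment: 1× n (aromatic, X2) → match; 5× c (aromatic, X3) → no; 3× C (X3) → no; 1× O (X2) → match; 4× C (X4) → no; 1× O (X1) → no; 1× N (X3) → no.
Summing the matching environments: 1 + 1 = 2 matching atoms.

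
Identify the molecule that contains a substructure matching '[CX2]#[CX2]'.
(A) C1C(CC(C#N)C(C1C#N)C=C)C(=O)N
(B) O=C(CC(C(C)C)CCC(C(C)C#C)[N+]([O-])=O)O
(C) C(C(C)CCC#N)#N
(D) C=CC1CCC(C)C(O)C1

B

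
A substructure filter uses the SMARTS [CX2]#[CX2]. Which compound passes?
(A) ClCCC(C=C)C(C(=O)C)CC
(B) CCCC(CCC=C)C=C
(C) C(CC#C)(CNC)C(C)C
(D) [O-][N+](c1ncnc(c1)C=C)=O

C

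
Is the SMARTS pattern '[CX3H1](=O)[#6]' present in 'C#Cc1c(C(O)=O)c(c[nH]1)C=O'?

Yes

The pattern [CX3H1](=O)[#6] describes an sp2 carbon with one H, double-bonded to O and single-bonded to carbon — an aldehyde.
The molecule carries an aldehyde (-CHO), whose atoms satisfy every constraint of the query, so the pattern matches.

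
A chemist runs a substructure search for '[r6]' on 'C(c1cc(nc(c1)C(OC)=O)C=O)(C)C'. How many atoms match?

6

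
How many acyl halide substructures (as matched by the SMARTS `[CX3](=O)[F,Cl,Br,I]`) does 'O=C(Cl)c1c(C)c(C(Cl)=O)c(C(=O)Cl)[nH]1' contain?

[CX3](=O)[F,Cl,Br,I] is the SMARTS for an acyl halide: a carbonyl carbon bonded to a halogen.
The molecule carries 3 separate instances of an acyl chloride (-C(=O)Cl) meeting every constraint; each maps to a distinct set of atoms, giving 3 matches.

3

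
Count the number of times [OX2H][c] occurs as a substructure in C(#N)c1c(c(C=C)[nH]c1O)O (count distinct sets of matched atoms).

2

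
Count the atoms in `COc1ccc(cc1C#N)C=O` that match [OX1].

1

Check the 12 heavy atoms by environment: 6× c (aromatic, X3) → no; 1× C (X2) → no; 1× N (X1) → no; 1× O (X2) → no; 1× C (X4) → no; 1× C (X3) → no; 1× O (X1) → match.
That gives 1 matching atom.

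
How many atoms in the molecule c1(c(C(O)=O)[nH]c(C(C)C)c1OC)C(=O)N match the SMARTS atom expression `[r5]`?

5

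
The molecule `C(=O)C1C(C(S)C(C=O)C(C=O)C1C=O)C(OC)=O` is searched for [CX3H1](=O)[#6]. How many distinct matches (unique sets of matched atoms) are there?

4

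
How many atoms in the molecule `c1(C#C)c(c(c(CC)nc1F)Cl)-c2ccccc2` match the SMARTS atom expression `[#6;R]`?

Check the 18 heavy atoms by environment: 1× n (aromatic, in 6-ring) → no; 11× c (aromatic, in 6-ring) → match; 1× F (acyclic) → no; 4× C (acyclic) → no; 1× Cl (acyclic) → no.
That gives 11 matching atoms.

11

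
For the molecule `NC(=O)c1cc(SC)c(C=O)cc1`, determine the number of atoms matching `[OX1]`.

The query [OX1] means: aliphatic oxygen with one total connection — typically a carbonyl =O or an oxide.
Check the 13 heavy atoms by environment: 6× c (aromatic, X3) → no; 1× S (X2) → no; 1× C (X4) → no; 2× C (X3) → no; 2× O (X1) → match; 1× N (X3) → no.
That gives 2 matching atoms.

2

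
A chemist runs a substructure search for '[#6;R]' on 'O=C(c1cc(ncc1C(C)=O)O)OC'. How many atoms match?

The query [#6;R] means: carbon that is part of a ring.
Check the 14 heavy atoms by environment: 1× n (aromatic, in 6-ring) → no; 5× c (aromatic, in 6-ring) → match; 4× C (acyclic) → no; 4× O (acyclic) → no.
That gives 5 matching atoms.

5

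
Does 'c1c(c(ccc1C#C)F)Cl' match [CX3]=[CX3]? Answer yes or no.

No

The pattern [CX3]=[CX3] describes a non-aromatic C=C double bond between two sp2 carbons — an alkene.
The closest candidate here is an ethynyl group (-C#CH), but the C-C bond is a triple bond, not a double bond. No other fragment satisfies the full query, so there is no match.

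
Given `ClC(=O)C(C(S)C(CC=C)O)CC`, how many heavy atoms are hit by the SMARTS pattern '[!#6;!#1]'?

The query [!#6;!#1] means: not carbon and not hydrogen — any heteroatom.
Check the 13 heavy atoms by environment: 9× C → no; 1× S → match; 2× O → match; 1× Cl → match.
Summing the matching environments: 1 + 2 + 1 = 4 matching atoms.

4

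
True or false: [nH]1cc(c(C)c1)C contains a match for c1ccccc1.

False

The pattern c1ccccc1 describes six aromatic carbons in a ring — a benzene ring.
The closest candidate here is a methyl group (-CH3), but no six-membered all-carbon aromatic ring is present. No other fragment satisfies the full query, so there is no match.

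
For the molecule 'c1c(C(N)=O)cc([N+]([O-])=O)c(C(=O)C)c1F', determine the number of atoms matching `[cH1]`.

2

The query [cH1] means: aromatic carbon bearing exactly one hydrogen.
Check the 16 heavy atoms by environment: 2× c (aromatic, H1) → match; 4× c (aromatic, H0) → no; 2× C (H0) → no; 3× O (H0) → no; 1× N (H2) → no; 1× C (H3) → no; 1× F (H0) → no; 1× N (charge +1, H0) → no; 1× O (charge -1, H0) → no.
That gives 2 matching atoms.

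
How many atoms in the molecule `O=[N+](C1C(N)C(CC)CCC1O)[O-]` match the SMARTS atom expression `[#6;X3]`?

0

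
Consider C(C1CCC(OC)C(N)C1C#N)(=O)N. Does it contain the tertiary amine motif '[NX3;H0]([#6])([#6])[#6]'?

No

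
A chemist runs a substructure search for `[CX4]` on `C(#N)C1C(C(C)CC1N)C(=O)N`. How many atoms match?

6

The query [CX4] means: C with X4: aliphatic carbon with exactly 4 total connections (bonds + H).
Check the 12 heavy atoms by environment: 6× C (X4) → match; 1× C (X3) → no; 1× O (X1) → no; 2× N (X3) → no; 1× C (X2) → no; 1× N (X1) → no.
That gives 6 matching atoms.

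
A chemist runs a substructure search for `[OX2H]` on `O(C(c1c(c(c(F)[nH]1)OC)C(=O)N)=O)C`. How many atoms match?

The query [OX2H] means: aliphatic oxygen with two connections, one of which is H — an -OH oxygen.
Check the 15 heavy atoms by environment: 1× n (aromatic, H1, X3) → no; 4× c (aromatic, H0, X3) → no; 2× C (H0, X3) → no; 2× O (H0, X1) → no; 1× N (H2, X3) → no; 2× O (H0, X2) → no; 2× C (H3, X4) → no; 1× F (H0, X1) → no.
No environment satisfies the query, so 0 matching atoms.

0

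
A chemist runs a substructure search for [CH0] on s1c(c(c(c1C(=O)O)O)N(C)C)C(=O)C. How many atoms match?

2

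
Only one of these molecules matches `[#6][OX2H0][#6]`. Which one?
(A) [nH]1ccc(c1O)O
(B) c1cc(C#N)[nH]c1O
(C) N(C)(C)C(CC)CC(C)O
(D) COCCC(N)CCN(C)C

D

[#6][OX2H0][#6] describes an aliphatic oxygen bridging two carbons with no H on the oxygen (an ether).
(A) has a hydroxyl group (-OH) but the oxygen has H1, not H0 bridging two carbons.
(B) has a hydroxyl group (-OH) but the oxygen has H1, not H0 bridging two carbons.
(C) has a hydroxyl group (-OH) but the oxygen has H1, not H0 bridging two carbons.
(D) contains a methoxy ether (-OCH3), which satisfies every atom and bond constraint.
So the answer is (D).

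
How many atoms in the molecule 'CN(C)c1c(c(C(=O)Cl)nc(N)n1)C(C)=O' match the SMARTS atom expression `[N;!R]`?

2

The query [N;!R] means: aliphatic nitrogen not in a ring.
Check the 16 heavy atoms by environment: 2× n (aromatic, in 6-ring) → no; 4× c (aromatic, in 6-ring) → no; 2× N (acyclic) → match; 5× C (acyclic) → no; 2× O (acyclic) → no; 1× Cl (acyclic) → no.
That gives 2 matching atoms.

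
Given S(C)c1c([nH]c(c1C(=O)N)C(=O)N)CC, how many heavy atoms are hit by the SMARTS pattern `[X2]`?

The query [X2] means: any atom with exactly two total connections (bonds + H).
Check the 15 heavy atoms by environment: 1× n (aromatic, X3) → no; 4× c (aromatic, X3) → no; 1× S (X2) → match; 3× C (X4) → no; 2× C (X3) → no; 2× O (X1) → no; 2× N (X3) → no.
That gives 1 matching atom.

1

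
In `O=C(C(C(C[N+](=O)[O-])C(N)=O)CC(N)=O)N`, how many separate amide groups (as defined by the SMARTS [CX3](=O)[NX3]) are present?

3

[CX3](=O)[NX3] is the SMARTS for an amide: a carbonyl carbon bonded to a trivalent nitrogen.
The molecule carries 3 separate instances of a primary amide (-C(=O)NH2) meeting every constraint; each maps to a distinct set of atoms, giving 3 matches.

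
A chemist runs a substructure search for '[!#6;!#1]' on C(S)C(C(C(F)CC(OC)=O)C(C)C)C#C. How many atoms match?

The query [!#6;!#1] means: not carbon and not hydrogen — any heteroatom.
Check the 16 heavy atoms by environment: 12× C → no; 2× O → match; 1× F → match; 1× S → match.
Summing the matching environments: 2 + 1 + 1 = 4 matching atoms.

4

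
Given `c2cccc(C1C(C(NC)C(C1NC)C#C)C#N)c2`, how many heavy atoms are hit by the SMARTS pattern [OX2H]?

0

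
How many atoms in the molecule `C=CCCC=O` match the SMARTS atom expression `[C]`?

5

The query [C] means: uppercase C matches aliphatic (non-aromatic) carbon only.
Check the 6 heavy atoms by environment: 5× C → match; 1× O → no.
That gives 5 matching atoms.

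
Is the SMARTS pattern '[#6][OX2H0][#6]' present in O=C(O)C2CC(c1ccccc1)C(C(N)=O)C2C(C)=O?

The pattern [#6][OX2H0][#6] describes an aliphatic oxygen bridging two carbons with no H on the oxygen — an ether.
The closest candidate here is a carboxylic acid group (-C(=O)OH), but the -OH oxygen has H1; the =O is OX1, not OX2. No other fragment satisfies the full query, so there is no match.

No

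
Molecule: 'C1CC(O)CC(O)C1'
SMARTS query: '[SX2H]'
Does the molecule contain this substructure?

No

The pattern [SX2H] describes an aliphatic sulfur with two connections, one being H — a thiol.
The closest candidate here is a hydroxyl group (-OH), but it is an -OH, not an -SH. No other fragment satisfies the full query, so there is no match.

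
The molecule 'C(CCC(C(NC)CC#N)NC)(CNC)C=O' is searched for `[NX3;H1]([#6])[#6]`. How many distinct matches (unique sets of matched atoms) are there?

3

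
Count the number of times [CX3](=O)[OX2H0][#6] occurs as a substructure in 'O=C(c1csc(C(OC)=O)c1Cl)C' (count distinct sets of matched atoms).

1

[CX3](=O)[OX2H0][#6] is the SMARTS for an ester: a carbonyl carbon bonded to an oxygen that is itself bonded to carbon (no H on that O).
Exactly one fragment in the molecule meets all constraints, giving 1 match.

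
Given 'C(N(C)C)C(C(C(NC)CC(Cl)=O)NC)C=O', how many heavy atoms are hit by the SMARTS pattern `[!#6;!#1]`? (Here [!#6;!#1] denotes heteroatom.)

6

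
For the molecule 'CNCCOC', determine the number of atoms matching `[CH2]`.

The query [CH2] means: aliphatic carbon with exactly two hydrogens.
Check the 6 heavy atoms by environment: 2× C (H2) → match; 1× N (H1) → no; 2× C (H3) → no; 1× O (H0) → no.
That gives 2 matching atoms.

2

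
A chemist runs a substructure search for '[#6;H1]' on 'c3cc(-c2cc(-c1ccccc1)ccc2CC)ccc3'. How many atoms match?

13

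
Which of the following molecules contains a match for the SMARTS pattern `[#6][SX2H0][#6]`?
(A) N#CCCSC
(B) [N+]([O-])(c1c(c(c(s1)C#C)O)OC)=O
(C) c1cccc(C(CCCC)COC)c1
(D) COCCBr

[#6][SX2H0][#6] describes an aliphatic sulfur bridging two carbons with no H on the sulfur (a thioether).
(A) contains a methylthio ether (-SCH3), which satisfies every atom and bond constraint.
(B) has a methoxy ether (-OCH3) but the bridging atom is O, not S.
(C) has a methoxy ether (-OCH3) but the bridging atom is O, not S.
(D) has a methoxy ether (-OCH3) but the bridging atom is O, not S.
So the answer is (A).

A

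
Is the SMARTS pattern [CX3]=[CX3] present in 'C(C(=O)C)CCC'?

The pattern [CX3]=[CX3] describes a non-aromatic C=C double bond between two sp2 carbons — an alkene.
The closest candidate here is an ethyl group (-CH2CH3), but its C-C bond is a single bond between CX4 carbons, not CX3=CX3. No other fragment satisfies the full query, so there is no match.

No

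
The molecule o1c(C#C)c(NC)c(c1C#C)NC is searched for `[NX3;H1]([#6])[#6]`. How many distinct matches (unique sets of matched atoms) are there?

[NX3;H1]([#6])[#6] is the SMARTS for a secondary amine: a trivalent nitrogen with one H, bonded to two carbons.
The molecule carries 2 separate instances of an N-methylamino group (-NHCH3) meeting every constraint; each maps to a distinct set of atoms, giving 2 matches.

2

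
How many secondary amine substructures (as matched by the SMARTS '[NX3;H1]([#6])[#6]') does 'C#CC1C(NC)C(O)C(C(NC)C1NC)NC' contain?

4

[NX3;H1]([#6])[#6] is the SMARTS for a secondary amine: a trivalent nitrogen with one H, bonded to two carbons.
The molecule carries 4 separate instances of an N-methylamino group (-NHCH3) meeting every constraint; each maps to a distinct set of atoms, giving 4 matches.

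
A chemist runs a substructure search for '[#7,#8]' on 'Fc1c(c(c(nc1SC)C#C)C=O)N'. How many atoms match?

Check the 14 heavy atoms by environment: 1× n (aromatic) → match; 5× c (aromatic) → no; 4× C → no; 1× O → match; 1× N → match; 1× F → no; 1× S → no.
Summing the matching environments: 1 + 1 + 1 = 3 matching atoms.

3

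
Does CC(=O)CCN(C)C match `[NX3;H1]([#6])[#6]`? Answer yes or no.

No

The pattern [NX3;H1]([#6])[#6] describes a trivalent nitrogen with one H, bonded to two carbons — a secondary amine.
The closest candidate here is a dimethylamino group (-N(CH3)2), but the nitrogen has H0, not H1. No other fragment satisfies the full query, so there is no match.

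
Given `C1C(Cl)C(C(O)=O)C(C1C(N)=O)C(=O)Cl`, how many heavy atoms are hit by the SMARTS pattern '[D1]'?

Check the 15 heavy atoms by environment: 7× C (D3) → no; 1× C (D2) → no; 4× O (D1) → match; 1× N (D1) → match; 2× Cl (D1) → match.
Summing the matching environments: 4 + 1 + 2 = 7 matching atoms.

7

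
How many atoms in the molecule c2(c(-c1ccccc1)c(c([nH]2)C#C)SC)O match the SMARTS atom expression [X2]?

The query [X2] means: any atom with exactly two total connections (bonds + H).
Check the 16 heavy atoms by environment: 1× n (aromatic, X3) → no; 10× c (aromatic, X3) → no; 1× O (X2) → match; 1× S (X2) → match; 1× C (X4) → no; 2× C (X2) → match.
Summing the matching environments: 1 + 1 + 2 = 4 matching atoms.

4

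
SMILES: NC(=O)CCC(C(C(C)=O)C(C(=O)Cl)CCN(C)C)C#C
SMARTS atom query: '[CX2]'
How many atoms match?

2

The query [CX2] means: C with X2: aliphatic carbon with exactly 2 total connections.
Check the 21 heavy atoms by environment: 10× C (X4) → no; 2× C (X2) → match; 3× C (X3) → no; 3× O (X1) → no; 2× N (X3) → no; 1× Cl (X1) → no.
That gives 2 matching atoms.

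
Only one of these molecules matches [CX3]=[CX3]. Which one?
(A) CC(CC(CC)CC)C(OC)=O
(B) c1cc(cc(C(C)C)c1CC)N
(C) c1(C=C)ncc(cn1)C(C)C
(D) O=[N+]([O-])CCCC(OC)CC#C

[CX3]=[CX3] describes a non-aromatic C=C double bond between two sp2 carbons (an alkene).
(A) has an ethyl group (-CH2CH3) but its C-C bond is a single bond between CX4 carbons, not CX3=CX3.
(B) has an ethyl group (-CH2CH3) but its C-C bond is a single bond between CX4 carbons, not CX3=CX3.
(C) contains a vinyl group (-CH=CH2), which satisfies every atom and bond constraint.
(D) has an ethynyl group (-C#CH) but the C-C bond is a triple bond, not a double bond.
So the answer is (C).

C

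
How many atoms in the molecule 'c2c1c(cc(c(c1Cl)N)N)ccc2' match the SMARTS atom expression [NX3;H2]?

2

The query [NX3;H2] means: aliphatic N with 3 total connections, two of them H — an -NH2 nitrogen (amine or amide).
Check the 13 heavy atoms by environment: 5× c (aromatic, H0, X3) → no; 5× c (aromatic, H1, X3) → no; 2× N (H2, X3) → match; 1× Cl (H0, X1) → no.
That gives 2 matching atoms.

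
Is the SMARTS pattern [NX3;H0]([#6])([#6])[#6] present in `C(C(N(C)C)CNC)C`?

The pattern [NX3;H0]([#6])([#6])[#6] describes a trivalent nitrogen with no H, bonded to three carbons — a tertiary amine.
The molecule carries a dimethylamino group (-N(CH3)2), whose atoms satisfy every constraint of the query, so the pattern matches.

Yes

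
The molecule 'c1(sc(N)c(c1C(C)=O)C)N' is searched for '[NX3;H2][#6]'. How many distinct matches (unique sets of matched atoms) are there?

2

[NX3;H2][#6] is the SMARTS for a primary amine: a trivalent nitrogen with two H attached to carbon.
The molecule carries 2 separate instances of a primary amino group (-NH2) meeting every constraint; each maps to a distinct set of atoms, giving 2 matches.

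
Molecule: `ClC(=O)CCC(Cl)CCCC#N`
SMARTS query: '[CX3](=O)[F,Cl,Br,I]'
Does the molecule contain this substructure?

Yes

The pattern [CX3](=O)[F,Cl,Br,I] describes a carbonyl carbon bonded to a halogen — an acyl halide.
The molecule carries an acyl chloride (-C(=O)Cl), whose atoms satisfy every constraint of the query, so the pattern matches.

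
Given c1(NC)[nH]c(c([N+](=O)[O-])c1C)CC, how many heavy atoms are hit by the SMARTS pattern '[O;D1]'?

2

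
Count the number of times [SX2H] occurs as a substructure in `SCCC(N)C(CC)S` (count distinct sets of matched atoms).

2

[SX2H] is the SMARTS for a thiol: an aliphatic sulfur with two connections, one being H.
The molecule carries 2 separate instances of a thiol (-SH) meeting every constraint; each maps to a distinct set of atoms, giving 2 matches.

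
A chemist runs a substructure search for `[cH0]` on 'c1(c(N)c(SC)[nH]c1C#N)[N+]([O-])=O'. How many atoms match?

4

The query [cH0] means: aromatic carbon with no attached hydrogen (substituted or ring-fusion).
Check the 13 heavy atoms by environment: 1× n (aromatic, H1) → no; 4× c (aromatic, H0) → match; 1× S (H0) → no; 1× C (H3) → no; 1× N (H2) → no; 1× N (charge +1, H0) → no; 1× O (charge -1, H0) → no; 1× O (H0) → no; 1× C (H0) → no; 1× N (H0) → no.
That gives 4 matching atoms.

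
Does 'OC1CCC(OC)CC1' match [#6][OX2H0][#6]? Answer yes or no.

Yes

The pattern [#6][OX2H0][#6] describes an aliphatic oxygen bridging two carbons with no H on the oxygen — an ether.
The molecule carries a methoxy ether (-OCH3), whose atoms satisfy every constraint of the query, so the pattern matches.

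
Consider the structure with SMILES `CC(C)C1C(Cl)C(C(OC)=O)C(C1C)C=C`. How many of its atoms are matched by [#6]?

The query [#6] means: #6 matches any atom with atomic number 6 (carbon, aromatic or aliphatic).
Check the 16 heavy atoms by environment: 13× C → match; 2× O → no; 1× Cl → no.
That gives 13 matching atoms.

13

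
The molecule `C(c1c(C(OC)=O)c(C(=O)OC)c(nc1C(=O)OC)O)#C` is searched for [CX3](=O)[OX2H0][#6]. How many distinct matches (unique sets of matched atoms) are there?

3

[CX3](=O)[OX2H0][#6] is the SMARTS for an ester: a carbonyl carbon bonded to an oxygen that is itself bonded to carbon (no H on that O).
The molecule carries 3 separate instances of a methyl-ester group (-C(=O)OCH3) meeting every constraint; each maps to a distinct set of atoms, giving 3 matches.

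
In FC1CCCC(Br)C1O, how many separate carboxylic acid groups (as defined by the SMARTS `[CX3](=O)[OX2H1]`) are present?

[CX3](=O)[OX2H1] is the SMARTS for a carboxylic acid: an sp2 carbon double-bonded to O and single-bonded to an -OH oxygen.
No fragment in the molecule satisfies every constraint, giving 0 matches.

0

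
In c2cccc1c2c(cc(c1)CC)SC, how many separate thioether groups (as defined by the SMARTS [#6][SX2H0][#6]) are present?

[#6][SX2H0][#6] is the SMARTS for a thioether: an aliphatic sulfur bridging two carbons with no H on the sulfur.
Exactly one fragment in the molecule meets all constraints, giving 1 match.

1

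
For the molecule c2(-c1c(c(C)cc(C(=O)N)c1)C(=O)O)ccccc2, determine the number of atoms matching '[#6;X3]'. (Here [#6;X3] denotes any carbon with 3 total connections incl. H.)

14

The query [#6;X3] means: any carbon (aromatic or not) with three total connections.
Check the 19 heavy atoms by environment: 12× c (aromatic, X3) → match; 2× C (X3) → match; 2× O (X1) → no; 1× N (X3) → no; 1× O (X2) → no; 1× C (X4) → no.
Summing the matching environments: 12 + 2 = 14 matching atoms.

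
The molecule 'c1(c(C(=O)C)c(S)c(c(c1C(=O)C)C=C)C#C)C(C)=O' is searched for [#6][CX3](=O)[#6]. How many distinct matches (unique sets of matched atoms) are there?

3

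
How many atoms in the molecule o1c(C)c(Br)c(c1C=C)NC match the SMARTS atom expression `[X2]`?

1

Check the 11 heavy atoms by environment: 1× o (aromatic, X2) → match; 4× c (aromatic, X3) → no; 1× N (X3) → no; 2× C (X4) → no; 1× Br (X1) → no; 2× C (X3) → no.
That gives 1 matching atom.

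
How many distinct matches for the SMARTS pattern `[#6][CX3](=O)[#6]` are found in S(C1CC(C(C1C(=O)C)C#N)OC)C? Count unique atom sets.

[#6][CX3](=O)[#6] is the SMARTS for a ketone: a carbonyl carbon (no H) flanked by two carbons.
Exactly one fragment in the molecule meets all constraints, giving 1 match.

1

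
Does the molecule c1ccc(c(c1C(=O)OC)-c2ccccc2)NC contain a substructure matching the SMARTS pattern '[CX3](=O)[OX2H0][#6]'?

The pattern [CX3](=O)[OX2H0][#6] describes a carbonyl carbon bonded to an oxygen that is itself bonded to carbon (no H on that O) — an ester.
The molecule carries a methyl-ester group (-C(=O)OCH3), whose atoms satisfy every constraint of the query, so the pattern matches.

Yes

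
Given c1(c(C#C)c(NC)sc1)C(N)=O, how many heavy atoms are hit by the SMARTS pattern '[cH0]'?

3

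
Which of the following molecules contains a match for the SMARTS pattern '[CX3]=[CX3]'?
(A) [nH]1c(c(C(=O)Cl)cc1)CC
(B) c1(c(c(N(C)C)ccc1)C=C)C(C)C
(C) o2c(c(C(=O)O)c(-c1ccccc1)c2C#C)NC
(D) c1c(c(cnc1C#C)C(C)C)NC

[CX3]=[CX3] describes a non-aromatic C=C double bond between two sp2 carbons (an alkene).
(A) has an ethyl group (-CH2CH3) but its C-C bond is a single bond between CX4 carbons, not CX3=CX3.
(B) contains a vinyl group (-CH=CH2), which satisfies every atom and bond constraint.
(C) has an ethynyl group (-C#CH) but the C-C bond is a triple bond, not a double bond.
(D) has an ethynyl group (-C#CH) but the C-C bond is a triple bond, not a double bond.
So the answer is (B).

B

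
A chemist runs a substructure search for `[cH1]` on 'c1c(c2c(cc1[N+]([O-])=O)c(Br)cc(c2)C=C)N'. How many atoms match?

4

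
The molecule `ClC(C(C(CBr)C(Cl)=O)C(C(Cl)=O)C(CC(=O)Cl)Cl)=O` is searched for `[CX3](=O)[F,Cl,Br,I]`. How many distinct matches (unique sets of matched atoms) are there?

[CX3](=O)[F,Cl,Br,I] is the SMARTS for an acyl halide: a carbonyl carbon bonded to a halogen.
The molecule carries 4 separate instances of an acyl chloride (-C(=O)Cl) meeting every constraint; each maps to a distinct set of atoms, giving 4 matches.

4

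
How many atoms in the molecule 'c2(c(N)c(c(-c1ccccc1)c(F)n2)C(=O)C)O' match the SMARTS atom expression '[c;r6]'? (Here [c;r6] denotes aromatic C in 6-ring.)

11

Check the 18 heavy atoms by environment: 1× n (aromatic, in 6-ring) → no; 11× c (aromatic, in 6-ring) → match; 2× C (acyclic) → no; 2× O (acyclic) → no; 1× N (acyclic) → no; 1× F (acyclic) → no.
That gives 11 matching atoms.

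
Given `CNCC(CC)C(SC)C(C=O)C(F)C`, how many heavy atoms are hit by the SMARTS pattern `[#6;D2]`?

3

The query [#6;D2] means: any carbon bonded to exactly two heavy atoms.
Check the 15 heavy atoms by environment: 3× C (D2) → match; 4× C (D3) → no; 4× C (D1) → no; 1× S (D2) → no; 1× N (D2) → no; 1× F (D1) → no; 1× O (D1) → no.
That gives 3 matching atoms.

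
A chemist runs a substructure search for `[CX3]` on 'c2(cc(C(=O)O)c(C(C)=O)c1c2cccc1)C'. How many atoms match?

2

The query [CX3] means: C with X3: aliphatic carbon with exactly 3 total connections.
Check the 17 heavy atoms by environment: 10× c (aromatic, X3) → no; 2× C (X3) → match; 2× O (X1) → no; 1× O (X2) → no; 2× C (X4) → no.
That gives 2 matching atoms.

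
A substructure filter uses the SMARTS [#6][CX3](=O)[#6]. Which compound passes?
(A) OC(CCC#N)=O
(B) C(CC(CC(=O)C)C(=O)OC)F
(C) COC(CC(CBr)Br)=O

B

[#6][CX3](=O)[#6] describes a carbonyl carbon (no H) flanked by two carbons (a ketone).
(A) has a carboxylic acid group (-C(=O)OH) but one neighbour of the carbonyl carbon is O, not C.
(B) contains an acetyl/ketone group (-C(=O)CH3), which satisfies every atom and bond constraint.
(C) has a methyl-ester group (-C(=O)OCH3) but one neighbour of the carbonyl carbon is O, not C.
So the answer is (B).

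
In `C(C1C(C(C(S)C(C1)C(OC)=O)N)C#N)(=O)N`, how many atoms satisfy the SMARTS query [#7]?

The query [#7] means: #7 matches any nitrogen atom regardless of aromaticity.
Check the 17 heavy atoms by environment: 10× C → no; 3× N → match; 3× O → no; 1× S → no.
That gives 3 matching atoms.

3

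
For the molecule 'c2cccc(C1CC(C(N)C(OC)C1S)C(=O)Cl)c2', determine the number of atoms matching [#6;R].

12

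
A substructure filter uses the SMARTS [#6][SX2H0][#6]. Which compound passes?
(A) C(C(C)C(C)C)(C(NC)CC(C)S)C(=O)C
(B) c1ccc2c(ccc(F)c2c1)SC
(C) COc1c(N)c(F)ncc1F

[#6][SX2H0][#6] describes an aliphatic sulfur bridging two carbons with no H on the sulfur (a thioether).
(A) has a thiol (-SH) but the sulfur has H1, not H0 bridging two carbons.
(B) contains a methylthio ether (-SCH3), which satisfies every atom and bond constraint.
(C) has a methoxy ether (-OCH3) but the bridging atom is O, not S.
So the answer is (B).

B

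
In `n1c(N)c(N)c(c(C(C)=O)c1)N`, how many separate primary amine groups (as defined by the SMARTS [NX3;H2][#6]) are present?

3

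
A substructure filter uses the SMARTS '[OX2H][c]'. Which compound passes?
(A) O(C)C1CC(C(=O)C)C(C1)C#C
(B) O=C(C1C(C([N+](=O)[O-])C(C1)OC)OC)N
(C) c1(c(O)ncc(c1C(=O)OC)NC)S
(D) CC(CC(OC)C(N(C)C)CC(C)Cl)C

C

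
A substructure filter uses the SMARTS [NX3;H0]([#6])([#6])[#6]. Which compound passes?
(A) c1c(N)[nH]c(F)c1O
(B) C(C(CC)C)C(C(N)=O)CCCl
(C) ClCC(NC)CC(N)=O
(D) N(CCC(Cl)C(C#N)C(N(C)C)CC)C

[NX3;H0]([#6])([#6])[#6] describes a trivalent nitrogen with no H, bonded to three carbons (a tertiary amine).
(A) has a primary amino group (-NH2) but the nitrogen has H2, not H0 with three carbons.
(B) has a primary amide (-C(=O)NH2) but the amide nitrogen has H2 and only one carbon neighbour.
(C) has an N-methylamino group (-NHCH3) but the nitrogen still has one H (H1), not H0.
(D) contains a dimethylamino group (-N(CH3)2), which satisfies every atom and bond constraint.
So the answer is (D).

D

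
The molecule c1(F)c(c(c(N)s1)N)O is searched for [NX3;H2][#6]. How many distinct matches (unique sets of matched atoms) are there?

2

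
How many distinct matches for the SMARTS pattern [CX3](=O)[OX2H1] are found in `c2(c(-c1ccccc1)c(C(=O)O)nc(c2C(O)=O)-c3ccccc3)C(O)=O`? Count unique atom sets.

3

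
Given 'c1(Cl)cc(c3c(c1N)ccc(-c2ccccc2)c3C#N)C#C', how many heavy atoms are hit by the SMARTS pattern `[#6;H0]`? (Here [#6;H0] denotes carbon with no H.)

10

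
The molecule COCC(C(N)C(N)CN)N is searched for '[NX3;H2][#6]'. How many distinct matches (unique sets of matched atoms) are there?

[NX3;H2][#6] is the SMARTS for a primary amine: a trivalent nitrogen with two H attached to carbon.
The molecule carries 4 separate instances of a primary amino group (-NH2) meeting every constraint; each maps to a distinct set of atoms, giving 4 matches.

4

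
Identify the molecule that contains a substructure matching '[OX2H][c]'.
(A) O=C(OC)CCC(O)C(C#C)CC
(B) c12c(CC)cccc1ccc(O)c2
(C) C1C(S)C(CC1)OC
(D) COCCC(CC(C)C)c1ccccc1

B

[OX2H][c] describes a hydroxyl oxygen attached to an aromatic carbon (a phenol).
(A) has a hydroxyl group (-OH) but the -OH is on an aliphatic carbon, not an aromatic c.
(B) contains a hydroxyl group (-OH), which satisfies every atom and bond constraint.
(C) has a methoxy ether (-OCH3) but the oxygen has H0, not H1.
(D) has a methoxy ether (-OCH3) but the oxygen has H0, not H1.
So the answer is (B).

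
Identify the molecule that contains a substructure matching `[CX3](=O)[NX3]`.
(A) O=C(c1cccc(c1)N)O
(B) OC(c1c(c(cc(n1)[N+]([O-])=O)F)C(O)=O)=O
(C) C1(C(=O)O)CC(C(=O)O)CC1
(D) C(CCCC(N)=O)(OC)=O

D

[CX3](=O)[NX3] describes a carbonyl carbon bonded to a trivalent nitrogen (an amide).
(A) has a primary amino group (-NH2) but the -NH2 is not attached to a carbonyl carbon.
(B) has a carboxylic acid group (-C(=O)OH) but the carbonyl is bonded to O, not to an NX3 nitrogen.
(C) has a carboxylic acid group (-C(=O)OH) but the carbonyl is bonded to O, not to an NX3 nitrogen.
(D) contains a primary amide (-C(=O)NH2), which satisfies every atom and bond constraint.
So the answer is (D).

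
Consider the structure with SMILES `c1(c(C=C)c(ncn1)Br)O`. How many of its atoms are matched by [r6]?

Check the 10 heavy atoms by environment: 2× n (aromatic, in 6-ring) → match; 4× c (aromatic, in 6-ring) → match; 1× Br (acyclic) → no; 2× C (acyclic) → no; 1× O (acyclic) → no.
Summing the matching environments: 2 + 4 = 6 matching atoms.

6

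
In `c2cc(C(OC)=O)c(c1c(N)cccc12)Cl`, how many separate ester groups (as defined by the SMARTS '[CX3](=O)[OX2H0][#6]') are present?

1

[CX3](=O)[OX2H0][#6] is the SMARTS for an ester: a carbonyl carbon bonded to an oxygen that is itself bonded to carbon (no H on that O).
Exactly one fragment in the molecule meets all constraints, giving 1 match.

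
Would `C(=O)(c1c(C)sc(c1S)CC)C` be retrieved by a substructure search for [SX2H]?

The pattern [SX2H] describes an aliphatic sulfur with two connections, one being H — a thiol.
The molecule carries a thiol (-SH), whose atoms satisfy every constraint of the query, so the pattern matches.

Yes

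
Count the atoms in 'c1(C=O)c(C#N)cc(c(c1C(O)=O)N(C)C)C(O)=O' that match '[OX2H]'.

2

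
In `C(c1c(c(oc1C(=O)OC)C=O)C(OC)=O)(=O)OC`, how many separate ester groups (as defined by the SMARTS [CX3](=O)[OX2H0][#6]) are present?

3

[CX3](=O)[OX2H0][#6] is the SMARTS for an ester: a carbonyl carbon bonded to an oxygen that is itself bonded to carbon (no H on that O).
The molecule carries 3 separate instances of a methyl-ester group (-C(=O)OCH3) meeting every constraint; each maps to a distinct set of atoms, giving 3 matches.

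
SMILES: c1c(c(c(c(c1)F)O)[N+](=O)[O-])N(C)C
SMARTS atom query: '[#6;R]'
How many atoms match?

The query [#6;R] means: carbon that is part of a ring.
Check the 14 heavy atoms by environment: 6× c (aromatic, in 6-ring) → match; 2× O (acyclic) → no; 1× N (charge +1, acyclic) → no; 1× O (charge -1, acyclic) → no; 1× N (acyclic) → no; 2× C (acyclic) → no; 1× F (acyclic) → no.
That gives 6 matching atoms.

6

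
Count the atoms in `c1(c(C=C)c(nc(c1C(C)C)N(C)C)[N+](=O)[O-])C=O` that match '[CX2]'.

0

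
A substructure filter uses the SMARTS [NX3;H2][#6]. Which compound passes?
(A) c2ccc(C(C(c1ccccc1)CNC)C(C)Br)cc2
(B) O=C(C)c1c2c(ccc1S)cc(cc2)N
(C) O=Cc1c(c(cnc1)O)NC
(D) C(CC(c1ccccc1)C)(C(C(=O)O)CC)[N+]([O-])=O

[NX3;H2][#6] describes a trivalent nitrogen with two H attached to carbon (a primary amine).
(A) has an N-methylamino group (-NHCH3) but the nitrogen bears two carbons and only one H (H1), not H2.
(B) contains a primary amino group (-NH2), which satisfies every atom and bond constraint.
(C) has an N-methylamino group (-NHCH3) but the nitrogen bears two carbons and only one H (H1), not H2.
(D) has a nitro group (-[N+](=O)[O-]) but the nitrogen is [N+] with no H, not NX3H2.
So the answer is (B).

B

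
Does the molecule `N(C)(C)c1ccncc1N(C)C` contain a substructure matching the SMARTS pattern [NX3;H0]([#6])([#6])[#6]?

Yes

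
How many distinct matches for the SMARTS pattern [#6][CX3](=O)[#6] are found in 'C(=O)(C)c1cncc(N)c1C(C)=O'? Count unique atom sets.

2

[#6][CX3](=O)[#6] is the SMARTS for a ketone: a carbonyl carbon (no H) flanked by two carbons.
The molecule carries 2 separate instances of an acetyl/ketone group (-C(=O)CH3) meeting every constraint; each maps to a distinct set of atoms, giving 2 matches.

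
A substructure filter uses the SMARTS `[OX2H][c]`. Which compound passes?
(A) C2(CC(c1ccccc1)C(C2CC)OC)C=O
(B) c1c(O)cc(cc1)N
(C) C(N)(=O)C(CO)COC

B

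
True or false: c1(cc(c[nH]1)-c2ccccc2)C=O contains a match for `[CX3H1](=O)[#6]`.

True

The pattern [CX3H1](=O)[#6] describes an sp2 carbon with one H, double-bonded to O and single-bonded to carbon — an aldehyde.
The molecule carries an aldehyde (-CHO), whose atoms satisfy every constraint of the query, so the pattern matches.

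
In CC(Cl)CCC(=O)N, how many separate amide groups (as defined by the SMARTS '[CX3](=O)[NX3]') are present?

1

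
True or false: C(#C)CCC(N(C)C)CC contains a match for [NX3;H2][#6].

The pattern [NX3;H2][#6] describes a trivalent nitrogen with two H attached to carbon — a primary amine.
The closest candidate here is a dimethylamino group (-N(CH3)2), but the nitrogen has H0, not H2. No other fragment satisfies the full query, so there is no match.

False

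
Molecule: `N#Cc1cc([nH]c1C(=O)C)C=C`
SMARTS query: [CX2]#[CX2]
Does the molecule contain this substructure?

No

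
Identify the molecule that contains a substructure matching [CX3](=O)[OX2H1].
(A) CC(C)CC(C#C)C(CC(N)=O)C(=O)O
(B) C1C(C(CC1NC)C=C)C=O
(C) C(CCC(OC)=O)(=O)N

A

[CX3](=O)[OX2H1] describes an sp2 carbon double-bonded to O and single-bonded to an -OH oxygen (a carboxylic acid).
(A) contains a carboxylic acid group (-C(=O)OH), which satisfies every atom and bond constraint.
(B) has an aldehyde (-CHO) but there is no singly-bonded oxygen on the carbonyl carbon.
(C) has a primary amide (-C(=O)NH2) but the carbonyl is bonded to N, not to an -OH oxygen.
So the answer is (A).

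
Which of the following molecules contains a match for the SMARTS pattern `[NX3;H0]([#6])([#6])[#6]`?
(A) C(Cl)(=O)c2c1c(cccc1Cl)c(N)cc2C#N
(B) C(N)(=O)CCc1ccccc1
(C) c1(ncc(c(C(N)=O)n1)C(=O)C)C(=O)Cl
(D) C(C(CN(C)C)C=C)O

[NX3;H0]([#6])([#6])[#6] describes a trivalent nitrogen with no H, bonded to three carbons (a tertiary amine).
(A) has a primary amino group (-NH2) but the nitrogen has H2, not H0 with three carbons.
(B) has a primary amide (-C(=O)NH2) but the amide nitrogen has H2 and only one carbon neighbour.
(C) has a primary amide (-C(=O)NH2) but the amide nitrogen has H2 and only one carbon neighbour.
(D) contains a dimethylamino group (-N(CH3)2), which satisfies every atom and bond constraint.
So the answer is (D).

D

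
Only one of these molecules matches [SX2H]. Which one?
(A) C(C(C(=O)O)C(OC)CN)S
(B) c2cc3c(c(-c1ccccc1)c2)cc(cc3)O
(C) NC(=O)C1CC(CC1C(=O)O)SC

A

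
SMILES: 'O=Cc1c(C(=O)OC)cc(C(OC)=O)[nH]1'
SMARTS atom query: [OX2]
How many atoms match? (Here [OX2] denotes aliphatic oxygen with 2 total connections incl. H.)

The query [OX2] means: aliphatic oxygen with two total connections — ether, hydroxyl, or ester single-bond O.
Check the 15 heavy atoms by environment: 1× n (aromatic, X3) → no; 4× c (aromatic, X3) → no; 3× C (X3) → no; 3× O (X1) → no; 2× O (X2) → match; 2× C (X4) → no.
That gives 2 matching atoms.

2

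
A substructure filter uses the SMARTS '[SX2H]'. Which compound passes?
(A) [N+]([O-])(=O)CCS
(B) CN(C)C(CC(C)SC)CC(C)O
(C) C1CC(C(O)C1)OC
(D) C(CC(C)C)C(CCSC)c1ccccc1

A

[SX2H] describes an aliphatic sulfur with two connections, one being H (a thiol).
(A) contains a thiol (-SH), which satisfies every atom and bond constraint.
(B) has a methylthio ether (-SCH3) but the sulfur has H0 (bonded to two carbons), not H1.
(C) has a hydroxyl group (-OH) but it is an -OH, not an -SH.
(D) has a methylthio ether (-SCH3) but the sulfur has H0 (bonded to two carbons), not H1.
So the answer is (A).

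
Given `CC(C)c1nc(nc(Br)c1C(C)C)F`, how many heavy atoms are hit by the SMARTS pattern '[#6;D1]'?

Check the 14 heavy atoms by environment: 2× n (aromatic, D2) → no; 4× c (aromatic, D3) → no; 1× F (D1) → no; 2× C (D3) → no; 4× C (D1) → match; 1× Br (D1) → no.
That gives 4 matching atoms.

4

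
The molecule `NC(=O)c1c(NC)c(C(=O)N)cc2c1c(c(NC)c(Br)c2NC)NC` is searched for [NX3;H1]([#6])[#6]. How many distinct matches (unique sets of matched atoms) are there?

4

[NX3;H1]([#6])[#6] is the SMARTS for a secondary amine: a trivalent nitrogen with one H, bonded to two carbons.
The molecule carries 4 separate instances of an N-methylamino group (-NHCH3) meeting every constraint; each maps to a distinct set of atoms, giving 4 matches.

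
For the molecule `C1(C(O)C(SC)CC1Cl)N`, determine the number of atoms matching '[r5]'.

5

The query [r5] means: r5 matches atoms in a five-membered ring.
Check the 10 heavy atoms by environment: 5× C (in 5-ring) → match; 1× N (acyclic) → no; 1× S (acyclic) → no; 1× C (acyclic) → no; 1× O (acyclic) → no; 1× Cl (acyclic) → no.
That gives 5 matching atoms.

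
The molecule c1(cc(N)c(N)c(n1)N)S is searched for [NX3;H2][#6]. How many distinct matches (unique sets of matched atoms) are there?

[NX3;H2][#6] is the SMARTS for a primary amine: a trivalent nitrogen with two H attached to carbon.
The molecule carries 3 separate instances of a primary amino group (-NH2) meeting every constraint; each maps to a distinct set of atoms, giving 3 matches.

3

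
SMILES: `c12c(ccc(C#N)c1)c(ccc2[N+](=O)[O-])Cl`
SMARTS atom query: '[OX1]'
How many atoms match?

2

The query [OX1] means: aliphatic oxygen with one total connection — typically a carbonyl =O or an oxide.
Check the 16 heavy atoms by environment: 10× c (aromatic, X3) → no; 1× Cl (X1) → no; 1× C (X2) → no; 1× N (X1) → no; 1× N (charge +1, X3) → no; 1× O (charge -1, X1) → match; 1× O (X1) → match.
Summing the matching environments: 1 + 1 = 2 matching atoms.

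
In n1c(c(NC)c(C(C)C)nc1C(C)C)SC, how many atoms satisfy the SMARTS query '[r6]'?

6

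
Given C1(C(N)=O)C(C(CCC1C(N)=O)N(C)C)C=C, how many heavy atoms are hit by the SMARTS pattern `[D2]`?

3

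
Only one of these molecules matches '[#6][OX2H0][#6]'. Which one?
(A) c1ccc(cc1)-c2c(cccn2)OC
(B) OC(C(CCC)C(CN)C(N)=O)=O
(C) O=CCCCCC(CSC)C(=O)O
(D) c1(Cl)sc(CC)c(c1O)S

A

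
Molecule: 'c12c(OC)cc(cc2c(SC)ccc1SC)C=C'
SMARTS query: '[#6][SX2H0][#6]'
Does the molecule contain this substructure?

The pattern [#6][SX2H0][#6] describes an aliphatic sulfur bridging two carbons with no H on the sulfur — a thioether.
The molecule carries a methylthio ether (-SCH3), whose atoms satisfy every constraint of the query, so the pattern matches.

Yes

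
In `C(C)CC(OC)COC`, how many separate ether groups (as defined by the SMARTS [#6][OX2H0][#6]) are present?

2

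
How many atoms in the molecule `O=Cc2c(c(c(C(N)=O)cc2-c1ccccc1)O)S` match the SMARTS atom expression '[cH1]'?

The query [cH1] means: aromatic carbon bearing exactly one hydrogen.
Check the 19 heavy atoms by environment: 6× c (aromatic, H0) → no; 6× c (aromatic, H1) → match; 1× C (H1) → no; 2× O (H0) → no; 1× C (H0) → no; 1× N (H2) → no; 1× O (H1) → no; 1× S (H1) → no.
That gives 6 matching atoms.

6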